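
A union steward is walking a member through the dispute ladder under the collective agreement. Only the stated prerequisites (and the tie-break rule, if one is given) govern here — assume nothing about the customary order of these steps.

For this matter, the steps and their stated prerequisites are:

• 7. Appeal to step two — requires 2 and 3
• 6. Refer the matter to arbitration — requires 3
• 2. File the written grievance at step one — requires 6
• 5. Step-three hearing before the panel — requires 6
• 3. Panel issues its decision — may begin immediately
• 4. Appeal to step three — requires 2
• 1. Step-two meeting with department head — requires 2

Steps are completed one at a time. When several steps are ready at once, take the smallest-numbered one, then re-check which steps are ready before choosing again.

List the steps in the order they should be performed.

3, 6, 2, 1, 4, 5, 7

3 is the only step with nothing outstanding, so it goes first.
6 needed 3, now all done → 6.
2 and 5 are both available; 2 has the earlier label → 2.
1, 4 and 7 now also ready, so the ready set is {1, 4, 5, 7}; 1 has the earlier label → 1.
4, 5 and 7 are all available; 4 has the earlier label → 4.
Ready: 5 and 7. 5 has the earlier label → 5.
7 needed 2 and 3, now all done → 7.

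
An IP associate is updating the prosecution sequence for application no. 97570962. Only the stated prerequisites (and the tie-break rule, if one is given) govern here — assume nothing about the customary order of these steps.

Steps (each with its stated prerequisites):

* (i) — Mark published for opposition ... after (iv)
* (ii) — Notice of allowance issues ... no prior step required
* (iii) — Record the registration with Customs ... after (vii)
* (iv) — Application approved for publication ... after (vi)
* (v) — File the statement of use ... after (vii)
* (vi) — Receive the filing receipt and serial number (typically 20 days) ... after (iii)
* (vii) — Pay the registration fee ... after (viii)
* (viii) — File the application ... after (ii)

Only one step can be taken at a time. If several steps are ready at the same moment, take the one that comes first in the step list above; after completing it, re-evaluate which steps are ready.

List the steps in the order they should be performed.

(ii), (viii), (vii), (iii), (v), (vi), (iv), (i)

(ii) is the only step with nothing outstanding, so it goes first.
(viii) needed (ii), now all done → (viii).
(vii) is the only step now ready → (vii).
Now (iii) and (v) have their prerequisites met. (iii) is listed earlier, so (iii) next.
(vi) now also ready, so the ready set is {(v), (vi)}; (v) is listed earlier → (v).
That leaves (vi) as the only ready step → (vi).
That leaves (iv) as the only ready step → (iv).
(i) needed (iv), now all done → (i).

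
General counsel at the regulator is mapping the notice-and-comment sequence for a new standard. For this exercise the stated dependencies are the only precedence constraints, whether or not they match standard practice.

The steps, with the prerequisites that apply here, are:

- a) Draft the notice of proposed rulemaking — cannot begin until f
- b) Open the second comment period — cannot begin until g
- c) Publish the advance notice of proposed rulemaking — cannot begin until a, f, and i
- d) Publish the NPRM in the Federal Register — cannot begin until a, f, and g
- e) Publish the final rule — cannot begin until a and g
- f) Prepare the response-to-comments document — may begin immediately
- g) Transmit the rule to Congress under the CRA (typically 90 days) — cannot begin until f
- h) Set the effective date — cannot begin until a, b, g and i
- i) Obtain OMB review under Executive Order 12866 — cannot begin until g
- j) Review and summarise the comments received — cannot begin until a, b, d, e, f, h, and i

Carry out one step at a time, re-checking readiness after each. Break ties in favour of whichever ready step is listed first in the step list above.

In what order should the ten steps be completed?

f → a → g → b → d → e → i → c → h → j

f has no prerequisites → f first.
Ready: a and g. a is listed earlier → a.
That leaves g as the only ready step → g.
Now b, d, e and i have their prerequisites met. b is listed earlier, so b next.
Ready: d, e and i. d is listed earlier → d.
Now e and i have their prerequisites met. e is listed earlier, so e next.
That leaves i as the only ready step → i.
Ready: c and h. c is listed earlier → c.
h needed a, b, g and i, now all done → h.
That leaves j as the only ready step → j.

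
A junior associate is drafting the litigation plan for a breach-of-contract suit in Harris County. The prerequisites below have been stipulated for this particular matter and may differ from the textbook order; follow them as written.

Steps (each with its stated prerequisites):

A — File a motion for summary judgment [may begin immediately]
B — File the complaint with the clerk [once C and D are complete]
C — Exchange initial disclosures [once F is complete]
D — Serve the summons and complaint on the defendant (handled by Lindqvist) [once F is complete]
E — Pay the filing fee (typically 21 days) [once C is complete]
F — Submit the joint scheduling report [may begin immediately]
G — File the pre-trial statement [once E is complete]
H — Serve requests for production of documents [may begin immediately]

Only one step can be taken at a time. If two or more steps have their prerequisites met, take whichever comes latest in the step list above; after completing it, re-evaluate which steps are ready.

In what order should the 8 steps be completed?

H, F and A have no prerequisites; H is listed later, so H is first.
Now F and A have their prerequisites met. F is listed later, so F next.
D and C now also ready, so the ready set is {D, C, A}; D is listed later → D.
Ready: C and A. C is listed later → C.
Ready: E, B and A. E is listed later → E.
G now also ready, so the ready set is {G, B, A}; G is listed later → G.
Now B and A have their prerequisites met. B is listed later, so B next.
That leaves A as the only ready step → A.

H, F, D, C, E, G, B, A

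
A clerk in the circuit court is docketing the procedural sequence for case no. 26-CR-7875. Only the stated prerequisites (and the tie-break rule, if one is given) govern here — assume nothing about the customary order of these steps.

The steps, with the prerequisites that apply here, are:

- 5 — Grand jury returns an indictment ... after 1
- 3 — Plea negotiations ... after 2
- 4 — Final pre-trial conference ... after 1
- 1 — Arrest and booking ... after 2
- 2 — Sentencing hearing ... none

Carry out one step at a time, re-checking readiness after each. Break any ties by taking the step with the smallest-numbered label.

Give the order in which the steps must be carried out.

2, 1, 3, 4, 5

2 has no prerequisites → 2 first.
Now 1 and 3 have their prerequisites met. 1 has the earlier label, so 1 next.
3, 4 and 5 are all available; 3 has the earlier label → 3.
4 and 5 are both available; 4 has the earlier label → 4.
5 is the only step now ready → 5.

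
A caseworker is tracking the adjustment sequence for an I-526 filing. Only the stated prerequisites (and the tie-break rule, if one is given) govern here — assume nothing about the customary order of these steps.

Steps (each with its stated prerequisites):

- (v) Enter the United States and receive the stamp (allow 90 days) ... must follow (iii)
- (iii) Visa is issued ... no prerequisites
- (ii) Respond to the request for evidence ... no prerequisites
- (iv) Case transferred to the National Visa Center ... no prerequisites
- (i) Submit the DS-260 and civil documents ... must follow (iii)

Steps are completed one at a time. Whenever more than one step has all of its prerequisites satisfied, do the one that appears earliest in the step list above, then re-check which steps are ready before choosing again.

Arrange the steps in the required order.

(iii), (ii) and (iv) have no prerequisites; (iii) is listed earlier, so (iii) is first.
(v) and (i) now also ready, so the ready set is {(v), (ii), (iv), (i)}; (v) is listed earlier → (v).
(ii), (iv) and (i) are all available; (ii) is listed earlier → (ii).
Ready: (iv) and (i). (iv) is listed earlier → (iv).
(i) needed (iii), now all done → (i).

(iii), (v), (ii), (iv), (i)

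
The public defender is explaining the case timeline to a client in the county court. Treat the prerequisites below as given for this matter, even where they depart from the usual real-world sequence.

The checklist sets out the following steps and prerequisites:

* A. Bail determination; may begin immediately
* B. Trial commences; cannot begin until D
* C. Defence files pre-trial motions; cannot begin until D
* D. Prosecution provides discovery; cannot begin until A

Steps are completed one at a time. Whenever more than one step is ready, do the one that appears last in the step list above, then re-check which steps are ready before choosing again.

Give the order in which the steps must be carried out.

A is the only step with nothing outstanding, so it goes first.
That leaves D as the only ready step → D.
C and B are both available; C is listed later → C.
B needed D, now all done → B.

A D C B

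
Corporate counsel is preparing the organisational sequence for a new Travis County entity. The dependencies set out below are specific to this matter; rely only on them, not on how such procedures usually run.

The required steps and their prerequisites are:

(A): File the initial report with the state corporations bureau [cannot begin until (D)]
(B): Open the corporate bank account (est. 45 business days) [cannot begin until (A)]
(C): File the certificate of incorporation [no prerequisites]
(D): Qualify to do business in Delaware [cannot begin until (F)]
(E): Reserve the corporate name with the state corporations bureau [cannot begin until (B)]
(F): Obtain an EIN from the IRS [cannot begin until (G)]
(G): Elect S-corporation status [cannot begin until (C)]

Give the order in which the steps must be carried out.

(C) is the only step with nothing outstanding, so it goes first.
Next only (G) has its prerequisites met → (G).
That leaves (F) as the only ready step → (F).
(D) is the only step now ready → (D).
(A) needed (D), now all done → (A).
Next only (B) has its prerequisites met → (B).
(E) is the only step now ready → (E).

(C), (G), (F), (D), (A), (B), (E)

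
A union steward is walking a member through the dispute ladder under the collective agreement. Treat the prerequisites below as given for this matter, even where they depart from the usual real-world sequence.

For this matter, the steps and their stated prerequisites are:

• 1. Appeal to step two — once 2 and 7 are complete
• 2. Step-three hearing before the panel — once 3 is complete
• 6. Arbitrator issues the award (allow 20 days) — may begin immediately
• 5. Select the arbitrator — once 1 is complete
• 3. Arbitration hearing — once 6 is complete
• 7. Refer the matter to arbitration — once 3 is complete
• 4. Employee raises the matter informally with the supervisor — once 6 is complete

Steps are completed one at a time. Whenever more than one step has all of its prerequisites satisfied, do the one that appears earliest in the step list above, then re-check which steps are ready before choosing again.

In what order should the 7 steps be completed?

Only 6 has no prerequisites, so it is first.
Now 3 and 4 have their prerequisites met. 3 is listed earlier, so 3 next.
2 and 7 now also ready, so the ready set is {2, 7, 4}; 2 is listed earlier → 2.
Ready: 7 and 4. 7 is listed earlier → 7.
1 now also ready, so the ready set is {1, 4}; 1 is listed earlier → 1.
5 now also ready, so the ready set is {5, 4}; 5 is listed earlier → 5.
That leaves 4 as the only ready step → 4.

6 → 3 → 2 → 7 → 1 → 5 → 4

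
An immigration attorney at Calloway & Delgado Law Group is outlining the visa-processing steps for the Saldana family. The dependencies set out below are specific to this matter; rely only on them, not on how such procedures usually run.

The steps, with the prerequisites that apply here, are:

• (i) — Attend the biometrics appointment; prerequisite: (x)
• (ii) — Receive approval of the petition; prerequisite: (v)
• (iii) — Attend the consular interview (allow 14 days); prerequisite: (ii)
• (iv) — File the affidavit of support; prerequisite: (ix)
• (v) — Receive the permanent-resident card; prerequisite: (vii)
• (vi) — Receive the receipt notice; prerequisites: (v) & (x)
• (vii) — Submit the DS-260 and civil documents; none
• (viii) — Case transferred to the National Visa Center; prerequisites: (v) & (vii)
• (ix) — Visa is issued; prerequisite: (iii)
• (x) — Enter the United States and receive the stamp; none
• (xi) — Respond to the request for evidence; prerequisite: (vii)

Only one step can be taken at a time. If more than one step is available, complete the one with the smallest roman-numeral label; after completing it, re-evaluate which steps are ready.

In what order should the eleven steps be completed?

Nothing is required for (vii) and (x). (vii) has the earlier label → (vii) first.
(v) and (xi) now also ready, so the ready set is {(v), (x), (xi)}; (v) has the earlier label → (v).
(ii) and (viii) now also ready, so the ready set is {(ii), (viii), (x), (xi)}; (ii) has the earlier label → (ii).
(iii) now also ready, so the ready set is {(iii), (viii), (x), (xi)}; (iii) has the earlier label → (iii).
Ready: (viii), (ix), (x) and (xi). (viii) has the earlier label → (viii).
Now (ix), (x) and (xi) have their prerequisites met. (ix) has the earlier label, so (ix) next.
Ready: (iv), (x) and (xi). (iv) has the earlier label → (iv).
Ready: (x) and (xi). (x) has the earlier label → (x).
(i), (vi) and (xi) are all available; (i) has the earlier label → (i).
Now (vi) and (xi) have their prerequisites met. (vi) has the earlier label, so (vi) next.
(xi) needed (vii), now all done → (xi).

(vii), (v), (ii), (iii), (viii), (ix), (iv), (x), (i), (vi), (xi)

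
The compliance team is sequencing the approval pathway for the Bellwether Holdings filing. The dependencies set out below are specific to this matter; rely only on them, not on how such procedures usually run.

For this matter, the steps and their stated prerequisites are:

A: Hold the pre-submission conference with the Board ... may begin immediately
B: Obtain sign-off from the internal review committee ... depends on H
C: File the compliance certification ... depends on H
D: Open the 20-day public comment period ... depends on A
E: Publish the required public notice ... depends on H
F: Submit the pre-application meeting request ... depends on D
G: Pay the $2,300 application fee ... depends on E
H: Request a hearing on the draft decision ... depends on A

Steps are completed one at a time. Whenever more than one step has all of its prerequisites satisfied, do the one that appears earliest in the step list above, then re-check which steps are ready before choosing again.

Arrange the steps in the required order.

A, D, F, H, B, C, E, G

Only A has no prerequisites, so it is first.
Now D and H have their prerequisites met. D is listed earlier, so D next.
Now F and H have their prerequisites met. F is listed earlier, so F next.
H needed A, now all done → H.
B, C and E are all available; B is listed earlier → B.
C and E are both available; C is listed earlier → C.
E needed H, now all done → E.
That leaves G as the only ready step → G.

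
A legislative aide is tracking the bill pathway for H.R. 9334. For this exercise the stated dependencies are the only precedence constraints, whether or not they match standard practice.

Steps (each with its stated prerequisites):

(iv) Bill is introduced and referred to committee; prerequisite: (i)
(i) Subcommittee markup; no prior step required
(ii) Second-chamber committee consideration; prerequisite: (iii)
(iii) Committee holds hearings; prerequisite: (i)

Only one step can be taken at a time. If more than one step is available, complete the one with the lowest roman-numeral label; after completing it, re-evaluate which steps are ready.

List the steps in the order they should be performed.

Only (i) has no prerequisites, so it is first.
Ready: (iii) and (iv). (iii) has the earlier label → (iii).
(ii) and (iv) are both available; (ii) has the earlier label → (ii).
That leaves (iv) as the only ready step → (iv).

(i), (iii), (ii), (iv)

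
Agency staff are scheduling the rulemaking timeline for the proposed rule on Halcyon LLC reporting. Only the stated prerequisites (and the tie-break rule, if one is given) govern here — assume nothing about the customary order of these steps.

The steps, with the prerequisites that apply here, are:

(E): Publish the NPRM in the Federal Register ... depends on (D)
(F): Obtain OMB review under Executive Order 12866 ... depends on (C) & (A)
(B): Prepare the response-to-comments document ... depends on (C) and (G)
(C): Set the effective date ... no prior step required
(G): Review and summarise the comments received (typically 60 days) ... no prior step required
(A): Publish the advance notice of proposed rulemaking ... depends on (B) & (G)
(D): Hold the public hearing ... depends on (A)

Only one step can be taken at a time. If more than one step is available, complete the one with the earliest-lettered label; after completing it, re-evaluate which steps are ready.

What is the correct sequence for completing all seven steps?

(C) → (G) → (B) → (A) → (D) → (E) → (F)

Nothing is required for (C) and (G). (C) has the earlier label → (C) first.
That leaves (G) as the only ready step → (G).
(B) is the only step now ready → (B).
(A) needed (B) and (G), now all done → (A).
Now (D) and (F) have their prerequisites met. (D) has the earlier label, so (D) next.
(E) now also ready, so the ready set is {(E), (F)}; (E) has the earlier label → (E).
(F) is the only step now ready → (F).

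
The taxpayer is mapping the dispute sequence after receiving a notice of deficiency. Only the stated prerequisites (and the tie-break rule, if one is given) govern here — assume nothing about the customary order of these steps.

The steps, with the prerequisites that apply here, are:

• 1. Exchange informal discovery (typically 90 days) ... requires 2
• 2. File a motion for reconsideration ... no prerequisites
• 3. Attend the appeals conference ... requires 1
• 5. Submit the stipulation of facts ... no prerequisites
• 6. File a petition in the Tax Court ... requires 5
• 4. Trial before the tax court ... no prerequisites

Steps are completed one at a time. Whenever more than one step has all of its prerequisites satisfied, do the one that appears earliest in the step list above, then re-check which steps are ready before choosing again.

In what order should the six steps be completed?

2, 1, 3, 5, 6, 4

Nothing is required for 2, 5 and 4. 2 is listed earlier → 2 first.
1 now also ready, so the ready set is {1, 5, 4}; 1 is listed earlier → 1.
3 now also ready, so the ready set is {3, 5, 4}; 3 is listed earlier → 3.
5 and 4 are both available; 5 is listed earlier → 5.
Now 6 and 4 have their prerequisites met. 6 is listed earlier, so 6 next.
4 is the only step now ready → 4.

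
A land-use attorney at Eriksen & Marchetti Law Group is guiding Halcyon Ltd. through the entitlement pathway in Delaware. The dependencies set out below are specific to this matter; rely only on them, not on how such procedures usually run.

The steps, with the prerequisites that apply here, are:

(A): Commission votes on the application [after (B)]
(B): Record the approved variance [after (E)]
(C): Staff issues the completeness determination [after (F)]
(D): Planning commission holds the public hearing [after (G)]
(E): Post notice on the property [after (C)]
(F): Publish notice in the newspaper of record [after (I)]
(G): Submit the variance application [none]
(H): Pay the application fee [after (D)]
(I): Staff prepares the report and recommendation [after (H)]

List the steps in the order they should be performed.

(G) → (D) → (H) → (I) → (F) → (C) → (E) → (B) → (A)

(G) has no prerequisites → (G) first.
(D) needed (G), now all done → (D).
(H) is the only step now ready → (H).
(I) is the only step now ready → (I).
(F) needed (I), now all done → (F).
That leaves (C) as the only ready step → (C).
(E) needed (C), now all done → (E).
(B) needed (E), now all done → (B).
Next only (A) has its prerequisites met → (A).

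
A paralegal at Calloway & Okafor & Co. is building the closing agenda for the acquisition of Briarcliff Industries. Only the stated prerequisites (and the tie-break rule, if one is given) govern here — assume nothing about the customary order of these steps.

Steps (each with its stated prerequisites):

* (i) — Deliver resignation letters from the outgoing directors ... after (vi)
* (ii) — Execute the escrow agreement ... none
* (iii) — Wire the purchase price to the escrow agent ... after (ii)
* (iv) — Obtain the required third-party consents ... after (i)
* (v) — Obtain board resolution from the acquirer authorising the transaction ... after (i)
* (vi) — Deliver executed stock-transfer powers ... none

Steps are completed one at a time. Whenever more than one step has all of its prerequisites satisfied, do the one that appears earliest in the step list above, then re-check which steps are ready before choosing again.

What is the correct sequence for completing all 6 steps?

(ii), (iii), (vi), (i), (iv), (v)

Nothing is required for (ii) and (vi). (ii) is listed earlier → (ii) first.
(iii) now also ready, so the ready set is {(iii), (vi)}; (iii) is listed earlier → (iii).
(vi) is the only step now ready → (vi).
(i) needed (vi), now all done → (i).
Now (iv) and (v) have their prerequisites met. (iv) is listed earlier, so (iv) next.
(v) needed (i), now all done → (v).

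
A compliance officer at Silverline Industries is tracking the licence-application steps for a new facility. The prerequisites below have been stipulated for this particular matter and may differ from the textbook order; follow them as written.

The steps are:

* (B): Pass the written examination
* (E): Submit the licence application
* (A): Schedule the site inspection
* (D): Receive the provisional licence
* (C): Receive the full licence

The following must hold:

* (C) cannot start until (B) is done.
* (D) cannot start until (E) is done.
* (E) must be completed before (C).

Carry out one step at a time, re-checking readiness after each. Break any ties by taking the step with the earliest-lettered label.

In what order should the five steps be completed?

(A), (B) and (E) have no prerequisites; (A) has the earlier label, so (A) is first.
Now (B) and (E) have their prerequisites met. (B) has the earlier label, so (B) next.
(E) is the only step now ready → (E).
Now (C) and (D) have their prerequisites met. (C) has the earlier label, so (C) next.
(D) needed (E), now all done → (D).

(A) (B) (E) (C) (D)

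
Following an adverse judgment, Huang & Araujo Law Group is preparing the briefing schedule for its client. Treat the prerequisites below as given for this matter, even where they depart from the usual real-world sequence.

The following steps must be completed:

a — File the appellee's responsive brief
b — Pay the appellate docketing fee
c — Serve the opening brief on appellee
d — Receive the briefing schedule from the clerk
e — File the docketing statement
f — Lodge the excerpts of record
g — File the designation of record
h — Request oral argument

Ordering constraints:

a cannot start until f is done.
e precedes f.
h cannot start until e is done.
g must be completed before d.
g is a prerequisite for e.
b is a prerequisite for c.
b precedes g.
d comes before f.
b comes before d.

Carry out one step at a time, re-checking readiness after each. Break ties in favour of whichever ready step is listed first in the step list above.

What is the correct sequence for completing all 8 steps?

b c g d e f a h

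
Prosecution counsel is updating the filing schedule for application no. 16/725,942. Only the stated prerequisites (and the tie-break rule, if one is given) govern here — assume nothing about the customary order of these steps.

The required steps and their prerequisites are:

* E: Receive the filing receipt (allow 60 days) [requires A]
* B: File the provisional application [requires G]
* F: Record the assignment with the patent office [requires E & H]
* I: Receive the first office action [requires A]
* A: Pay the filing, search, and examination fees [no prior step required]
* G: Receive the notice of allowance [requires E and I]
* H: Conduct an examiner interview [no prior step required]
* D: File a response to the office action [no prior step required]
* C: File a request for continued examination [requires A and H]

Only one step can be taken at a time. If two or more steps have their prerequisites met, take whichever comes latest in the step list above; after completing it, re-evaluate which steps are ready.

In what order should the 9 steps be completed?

D, H, A, C, I, E, G, F, B

D, H and A have no prerequisites; D is listed later, so D is first.
Ready: H and A. H is listed later → H.
Next only A has its prerequisites met → A.
Ready: C, I and E. C is listed later → C.
Now I and E have their prerequisites met. I is listed later, so I next.
That leaves E as the only ready step → E.
G and F are both available; G is listed later → G.
Now F and B have their prerequisites met. F is listed later, so F next.
B is the only step now ready → B.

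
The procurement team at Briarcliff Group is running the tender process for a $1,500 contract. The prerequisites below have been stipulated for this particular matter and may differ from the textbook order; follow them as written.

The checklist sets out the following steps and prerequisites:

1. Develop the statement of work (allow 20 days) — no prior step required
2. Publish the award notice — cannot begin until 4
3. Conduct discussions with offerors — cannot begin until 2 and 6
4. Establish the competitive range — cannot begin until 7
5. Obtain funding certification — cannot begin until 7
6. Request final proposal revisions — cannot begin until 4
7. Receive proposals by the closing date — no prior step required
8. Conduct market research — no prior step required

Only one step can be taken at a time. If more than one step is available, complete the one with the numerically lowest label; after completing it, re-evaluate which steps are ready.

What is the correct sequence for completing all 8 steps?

1, 7, 4, 2, 5, 6, 3, 8

1, 7 and 8 have no prerequisites; 1 has the earlier label, so 1 is first.
7 and 8 are both available; 7 has the earlier label → 7.
4 and 5 now also ready, so the ready set is {4, 5, 8}; 4 has the earlier label → 4.
2 and 6 now also ready, so the ready set is {2, 5, 6, 8}; 2 has the earlier label → 2.
Ready: 5, 6 and 8. 5 has the earlier label → 5.
Now 6 and 8 have their prerequisites met. 6 has the earlier label, so 6 next.
3 now also ready, so the ready set is {3, 8}; 3 has the earlier label → 3.
8 is the only step now ready → 8.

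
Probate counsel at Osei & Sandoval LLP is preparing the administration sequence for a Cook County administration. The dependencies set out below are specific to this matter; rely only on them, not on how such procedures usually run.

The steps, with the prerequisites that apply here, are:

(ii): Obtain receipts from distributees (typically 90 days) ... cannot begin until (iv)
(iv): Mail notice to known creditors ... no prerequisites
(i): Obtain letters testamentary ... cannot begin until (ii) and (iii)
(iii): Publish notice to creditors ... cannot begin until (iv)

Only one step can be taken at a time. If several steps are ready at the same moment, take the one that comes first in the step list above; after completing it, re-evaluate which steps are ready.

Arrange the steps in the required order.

(iv) (ii) (iii) (i)

Only (iv) has no prerequisites, so it is first.
Ready: (ii) and (iii). (ii) is listed earlier → (ii).
(iii) is the only step now ready → (iii).
(i) needed (ii) and (iii), now all done → (i).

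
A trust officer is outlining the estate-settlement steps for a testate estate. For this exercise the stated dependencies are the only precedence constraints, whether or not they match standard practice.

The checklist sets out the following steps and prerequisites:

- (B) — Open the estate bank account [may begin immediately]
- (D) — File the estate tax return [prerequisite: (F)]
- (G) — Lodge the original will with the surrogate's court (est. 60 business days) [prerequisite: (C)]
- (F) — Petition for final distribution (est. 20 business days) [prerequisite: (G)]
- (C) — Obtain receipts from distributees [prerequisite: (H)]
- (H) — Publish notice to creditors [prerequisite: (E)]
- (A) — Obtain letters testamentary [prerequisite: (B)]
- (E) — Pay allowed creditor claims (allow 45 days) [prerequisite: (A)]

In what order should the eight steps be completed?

(B) → (A) → (E) → (H) → (C) → (G) → (F) → (D)

(B) has no prerequisites → (B) first.
Next only (A) has its prerequisites met → (A).
Next only (E) has its prerequisites met → (E).
Next only (H) has its prerequisites met → (H).
(C) is the only step now ready → (C).
Next only (G) has its prerequisites met → (G).
(F) is the only step now ready → (F).
Next only (D) has its prerequisites met → (D).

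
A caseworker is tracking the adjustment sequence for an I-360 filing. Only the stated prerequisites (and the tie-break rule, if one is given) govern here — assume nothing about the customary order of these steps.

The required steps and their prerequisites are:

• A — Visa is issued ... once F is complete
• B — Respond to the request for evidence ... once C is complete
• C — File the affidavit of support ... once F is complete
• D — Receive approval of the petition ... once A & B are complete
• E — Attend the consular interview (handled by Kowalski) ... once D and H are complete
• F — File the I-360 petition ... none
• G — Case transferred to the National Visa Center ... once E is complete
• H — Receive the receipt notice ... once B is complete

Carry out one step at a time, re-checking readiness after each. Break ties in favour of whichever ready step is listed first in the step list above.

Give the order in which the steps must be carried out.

F A C B D H E G

F is the only step with nothing outstanding, so it goes first.
A and C are both available; A is listed earlier → A.
Next only C has its prerequisites met → C.
B needed C, now all done → B.
Ready: D and H. D is listed earlier → D.
Next only H has its prerequisites met → H.
Next only E has its prerequisites met → E.
G needed E, now all done → G.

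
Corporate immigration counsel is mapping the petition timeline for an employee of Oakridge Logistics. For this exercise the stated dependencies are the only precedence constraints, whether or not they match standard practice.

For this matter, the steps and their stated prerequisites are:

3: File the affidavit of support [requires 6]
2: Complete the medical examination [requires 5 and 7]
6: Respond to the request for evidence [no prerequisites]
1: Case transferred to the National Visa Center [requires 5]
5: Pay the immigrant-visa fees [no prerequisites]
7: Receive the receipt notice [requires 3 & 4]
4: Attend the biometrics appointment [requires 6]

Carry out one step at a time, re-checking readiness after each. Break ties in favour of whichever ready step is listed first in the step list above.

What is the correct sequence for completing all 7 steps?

Nothing is required for 6 and 5. 6 is listed earlier → 6 first.
Now 3, 5 and 4 have their prerequisites met. 3 is listed earlier, so 3 next.
5 and 4 are both available; 5 is listed earlier → 5.
Now 1 and 4 have their prerequisites met. 1 is listed earlier, so 1 next.
4 needed 6, now all done → 4.
7 is the only step now ready → 7.
2 needed 5 and 7, now all done → 2.

6, 3, 5, 1, 4, 7, 2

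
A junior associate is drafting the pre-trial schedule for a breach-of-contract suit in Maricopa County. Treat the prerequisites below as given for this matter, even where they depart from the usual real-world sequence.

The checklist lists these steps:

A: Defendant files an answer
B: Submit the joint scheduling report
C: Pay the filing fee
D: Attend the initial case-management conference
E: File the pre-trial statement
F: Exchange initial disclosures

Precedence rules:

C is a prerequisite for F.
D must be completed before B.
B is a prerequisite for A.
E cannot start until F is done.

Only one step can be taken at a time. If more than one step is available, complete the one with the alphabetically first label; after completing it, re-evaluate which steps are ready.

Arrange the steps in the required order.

C and D have no prerequisites; C has the earlier label, so C is first.
Now D and F have their prerequisites met. D has the earlier label, so D next.
Now B and F have their prerequisites met. B has the earlier label, so B next.
Now A and F have their prerequisites met. A has the earlier label, so A next.
That leaves F as the only ready step → F.
Next only E has its prerequisites met → E.

C, D, B, A, F, E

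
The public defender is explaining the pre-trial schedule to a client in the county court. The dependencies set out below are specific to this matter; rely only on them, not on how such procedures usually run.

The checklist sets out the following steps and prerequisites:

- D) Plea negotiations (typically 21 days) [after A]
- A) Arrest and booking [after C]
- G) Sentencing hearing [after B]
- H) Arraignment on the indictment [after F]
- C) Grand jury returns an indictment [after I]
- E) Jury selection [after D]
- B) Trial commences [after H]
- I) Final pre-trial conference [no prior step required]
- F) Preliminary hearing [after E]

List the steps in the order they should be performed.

I is the only step with nothing outstanding, so it goes first.
C needed I, now all done → C.
Next only A has its prerequisites met → A.
D is the only step now ready → D.
E is the only step now ready → E.
F is the only step now ready → F.
H needed F, now all done → H.
B is the only step now ready → B.
G needed B, now all done → G.

I, C, A, D, E, F, H, B, G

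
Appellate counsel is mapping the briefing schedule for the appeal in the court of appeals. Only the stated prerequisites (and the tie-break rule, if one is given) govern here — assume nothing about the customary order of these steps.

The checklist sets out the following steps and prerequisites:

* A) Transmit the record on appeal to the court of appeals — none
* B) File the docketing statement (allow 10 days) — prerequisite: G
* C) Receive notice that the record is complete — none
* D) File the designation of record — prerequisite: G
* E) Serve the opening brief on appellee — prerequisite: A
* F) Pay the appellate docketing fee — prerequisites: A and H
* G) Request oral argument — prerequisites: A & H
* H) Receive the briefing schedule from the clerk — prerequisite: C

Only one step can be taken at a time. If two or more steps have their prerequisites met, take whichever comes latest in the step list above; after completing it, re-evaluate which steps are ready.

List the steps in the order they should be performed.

C → H → A → G → F → E → D → B

C and A have no prerequisites; C is listed later, so C is first.
Now H and A have their prerequisites met. H is listed later, so H next.
That leaves A as the only ready step → A.
Ready: G, F and E. G is listed later → G.
D and B now also ready, so the ready set is {F, E, D, B}; F is listed later → F.
Now E, D and B have their prerequisites met. E is listed later, so E next.
D and B are both available; D is listed later → D.
B needed G, now all done → B.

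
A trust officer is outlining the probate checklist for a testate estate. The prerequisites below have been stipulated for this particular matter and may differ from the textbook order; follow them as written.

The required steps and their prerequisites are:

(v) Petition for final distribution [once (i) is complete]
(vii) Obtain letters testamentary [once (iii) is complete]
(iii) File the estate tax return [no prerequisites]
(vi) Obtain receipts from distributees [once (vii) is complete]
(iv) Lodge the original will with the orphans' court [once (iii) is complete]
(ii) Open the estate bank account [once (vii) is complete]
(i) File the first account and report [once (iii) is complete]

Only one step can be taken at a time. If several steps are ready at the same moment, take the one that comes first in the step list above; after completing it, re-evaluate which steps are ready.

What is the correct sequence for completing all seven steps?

(iii) (vii) (vi) (iv) (ii) (i) (v)

(iii) has no prerequisites → (iii) first.
Now (vii), (iv) and (i) have their prerequisites met. (vii) is listed earlier, so (vii) next.
(vi) and (ii) now also ready, so the ready set is {(vi), (iv), (ii), (i)}; (vi) is listed earlier → (vi).
Now (iv), (ii) and (i) have their prerequisites met. (iv) is listed earlier, so (iv) next.
Now (ii) and (i) have their prerequisites met. (ii) is listed earlier, so (ii) next.
(i) needed (iii), now all done → (i).
(v) needed (i), now all done → (v).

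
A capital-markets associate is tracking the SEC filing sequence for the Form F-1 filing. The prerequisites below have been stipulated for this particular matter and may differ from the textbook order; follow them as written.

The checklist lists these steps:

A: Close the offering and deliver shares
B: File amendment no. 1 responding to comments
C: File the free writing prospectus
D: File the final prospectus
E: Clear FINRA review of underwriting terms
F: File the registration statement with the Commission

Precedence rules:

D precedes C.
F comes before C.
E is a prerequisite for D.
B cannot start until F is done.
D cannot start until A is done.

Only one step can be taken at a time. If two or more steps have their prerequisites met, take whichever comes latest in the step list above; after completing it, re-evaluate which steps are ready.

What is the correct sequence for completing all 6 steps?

F, E and A have no prerequisites; F is listed later, so F is first.
E, B and A are all available; E is listed later → E.
B and A are both available; B is listed later → B.
A is the only step now ready → A.
D needed E and A, now all done → D.
C needed F and D, now all done → C.

F → E → B → A → D → C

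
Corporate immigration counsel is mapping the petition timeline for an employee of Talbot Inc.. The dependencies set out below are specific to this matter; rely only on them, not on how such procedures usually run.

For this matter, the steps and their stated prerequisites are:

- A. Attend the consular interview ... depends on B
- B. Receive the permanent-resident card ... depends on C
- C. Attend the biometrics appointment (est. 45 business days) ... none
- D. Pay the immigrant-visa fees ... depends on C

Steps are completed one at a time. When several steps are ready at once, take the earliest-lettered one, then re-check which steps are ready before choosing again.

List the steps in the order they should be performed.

C has no prerequisites → C first.
Ready: B and D. B has the earlier label → B.
A now also ready, so the ready set is {A, D}; A has the earlier label → A.
D is the only step now ready → D.

C, B, A, D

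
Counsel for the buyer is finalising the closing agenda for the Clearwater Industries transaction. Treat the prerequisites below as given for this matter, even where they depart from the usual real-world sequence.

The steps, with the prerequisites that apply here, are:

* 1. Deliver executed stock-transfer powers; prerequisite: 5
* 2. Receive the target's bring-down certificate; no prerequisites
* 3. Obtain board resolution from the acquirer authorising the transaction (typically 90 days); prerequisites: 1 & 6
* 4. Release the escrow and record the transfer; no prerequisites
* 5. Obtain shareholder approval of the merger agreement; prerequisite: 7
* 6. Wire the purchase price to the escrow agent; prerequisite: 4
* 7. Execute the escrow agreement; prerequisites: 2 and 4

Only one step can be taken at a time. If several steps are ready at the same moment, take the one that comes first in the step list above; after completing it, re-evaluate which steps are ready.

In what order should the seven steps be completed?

Nothing is required for 2 and 4. 2 is listed earlier → 2 first.
4 is the only step now ready → 4.
Ready: 6 and 7. 6 is listed earlier → 6.
7 needed 2 and 4, now all done → 7.
5 needed 7, now all done → 5.
That leaves 1 as the only ready step → 1.
3 needed 1 and 6, now all done → 3.

2 → 4 → 6 → 7 → 5 → 1 → 3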